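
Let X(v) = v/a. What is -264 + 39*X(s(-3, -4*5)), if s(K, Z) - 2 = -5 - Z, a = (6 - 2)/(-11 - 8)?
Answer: -13653/4 ≈ -3413.3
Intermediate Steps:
a = -4/19 (a = 4/(-19) = 4*(-1/19) = -4/19 ≈ -0.21053)
s(K, Z) = -3 - Z (s(K, Z) = 2 + (-5 - Z) = -3 - Z)
X(v) = -19*v/4 (X(v) = v/(-4/19) = v*(-19/4) = -19*v/4)
-264 + 39*X(s(-3, -4*5)) = -264 + 39*(-19*(-3 - (-4)*5)/4) = -264 + 39*(-19*(-3 - 1*(-20))/4) = -264 + 39*(-19*(-3 + 20)/4) = -264 + 39*(-19/4*17) = -264 + 39*(-323/4) = -264 - 12597/4 = -13653/4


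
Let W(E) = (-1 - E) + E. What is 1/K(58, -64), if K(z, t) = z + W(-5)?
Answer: 1/57 ≈ 0.017544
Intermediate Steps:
W(E) = -1
K(z, t) = -1 + z (K(z, t) = z - 1 = -1 + z)
1/K(58, -64) = 1/(-1 + 58) = 1/57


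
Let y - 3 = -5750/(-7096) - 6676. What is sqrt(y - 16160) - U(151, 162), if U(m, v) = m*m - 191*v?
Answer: 8141 + I*sqrt(71854636183)/1774 ≈ 8141.0 + 151.1*I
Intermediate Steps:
y = -23672929/3548 (y = 3 + (-5750/(-7096) - 6676) = 3 + (-5750*(-1/7096) - 6676) = 3 + (2875/3548 - 6676) = 3 - 23683573/3548 = -23672929/3548 ≈ -6672.2)
U(m, v) = m**2 - 191*v
sqrt(y - 16160) - U(151, 162) = sqrt(-23672929/3548 - 16160) - (151**2 - 191*162) = sqrt(-81008609/3548) - (22801 - 30942) = I*sqrt(71854636183)/1774 - 1*(-8141) = I*sqrt(71854636183)/1774 + 8141 = 8141 + I*sqrt(71854636183)/1774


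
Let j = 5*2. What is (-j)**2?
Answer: 100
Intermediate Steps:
j = 10
(-j)**2 = (-1*10)**2 = (-10)**2 = 100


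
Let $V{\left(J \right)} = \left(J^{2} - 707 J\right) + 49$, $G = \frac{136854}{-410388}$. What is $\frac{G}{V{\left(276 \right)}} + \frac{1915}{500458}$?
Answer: $\frac{3896527958678}{1017556351862897} \approx 0.0038293$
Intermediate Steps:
$G = - \frac{22809}{68398}$ ($G = 136854 \left(- \frac{1}{410388}\right) = - \frac{22809}{68398} \approx -0.33347$)
$V{\left(J \right)} = 49 + J^{2} - 707 J$
$\frac{G}{V{\left(276 \right)}} + \frac{1915}{500458} = - \frac{22809}{68398 \left(49 + 276^{2} - 195132\right)} + \frac{1915}{500458} = - \frac{22809}{68398 \left(49 + 76176 - 195132\right)} + 1915 \cdot \frac{1}{500458} = - \frac{22809}{68398 \left(-118907\right)} + \frac{1915}{500458} = \left(- \frac{22809}{68398}\right) \left(- \frac{1}{118907}\right) + \frac{1915}{500458} = \frac{22809}{8133000986} + \frac{1915}{500458} = \frac{3896527958678}{1017556351862897}$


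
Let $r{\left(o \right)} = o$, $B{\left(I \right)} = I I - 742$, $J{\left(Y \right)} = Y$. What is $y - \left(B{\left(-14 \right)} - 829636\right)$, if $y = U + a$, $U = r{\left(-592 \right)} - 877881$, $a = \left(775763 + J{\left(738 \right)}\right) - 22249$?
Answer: $705961$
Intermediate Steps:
$B{\left(I \right)} = -742 + I^{2}$ ($B{\left(I \right)} = I^{2} - 742 = -742 + I^{2}$)
$a = 754252$ ($a = \left(775763 + 738\right) - 22249 = 776501 - 22249 = 754252$)
$U = -878473$ ($U = -592 - 877881 = -878473$)
$y = -124221$ ($y = -878473 + 754252 = -124221$)
$y - \left(B{\left(-14 \right)} - 829636\right) = -124221 - \left(\left(-742 + \left(-14\right)^{2}\right) - 829636\right) = -124221 - \left(\left(-742 + 196\right) - 829636\right) = -124221 - \left(-546 - 829636\right) = -124221 - -830182 = -124221 + 830182 = 705961$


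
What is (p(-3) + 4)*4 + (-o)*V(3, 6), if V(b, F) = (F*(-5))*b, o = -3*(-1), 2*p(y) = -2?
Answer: 282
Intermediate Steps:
p(y) = -1 (p(y) = (½)*(-2) = -1)
o = 3
V(b, F) = -5*F*b (V(b, F) = (-5*F)*b = -5*F*b)
(p(-3) + 4)*4 + (-o)*V(3, 6) = (-1 + 4)*4 + (-1*3)*(-5*6*3) = 3*4 - 3*(-90) = 12 + 270 = 282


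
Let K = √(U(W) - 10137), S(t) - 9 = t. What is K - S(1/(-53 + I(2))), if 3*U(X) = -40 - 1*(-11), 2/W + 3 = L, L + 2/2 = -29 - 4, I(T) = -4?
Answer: -512/57 + 2*I*√22830/3 ≈ -8.9825 + 100.73*I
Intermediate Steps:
L = -34 (L = -1 + (-29 - 4) = -1 - 33 = -34)
W = -2/37 (W = 2/(-3 - 34) = 2/(-37) = 2*(-1/37) = -2/37 ≈ -0.054054)
S(t) = 9 + t
U(X) = -29/3 (U(X) = (-40 - 1*(-11))/3 = (-40 + 11)/3 = (⅓)*(-29) = -29/3)
K = 2*I*√22830/3 (K = √(-29/3 - 10137) = √(-30440/3) = 2*I*√22830/3 ≈ 100.73*I)
K - S(1/(-53 + I(2))) = 2*I*√22830/3 - (9 + 1/(-53 - 4)) = 2*I*√22830/3 - (9 + 1/(-57)) = 2*I*√22830/3 - (9 - 1/57) = 2*I*√22830/3 - 1*512/57 = 2*I*√22830/3 - 512/57 = -512/57 + 2*I*√22830/3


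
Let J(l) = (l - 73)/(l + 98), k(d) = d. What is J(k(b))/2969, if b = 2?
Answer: -71/296900 ≈ -0.00023914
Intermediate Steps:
J(l) = (-73 + l)/(98 + l)
J(k(b))/2969 = ((-73 + 2)/(98 + 2))/2969 = (-71/100)*(1/2969) = ((1/100)*(-71))*(1/2969) = -71/100*1/2969 = -71/296900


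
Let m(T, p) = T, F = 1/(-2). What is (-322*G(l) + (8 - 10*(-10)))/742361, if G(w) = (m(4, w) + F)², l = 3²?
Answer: -7673/1484722 ≈ -0.0051680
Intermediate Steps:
l = 9
F = -½ (F = 1*(-½) = -½ ≈ -0.50000)
G(w) = 49/4 (G(w) = (4 - ½)² = (7/2)² = 49/4)
(-322*G(l) + (8 - 10*(-10)))/742361 = (-322*49/4 + (8 - 10*(-10)))/742361 = (-7889/2 + (8 + 100))*(1/742361) = (-7889/2 + 108)*(1/742361) = -7673/2*1/742361 = -7673/1484722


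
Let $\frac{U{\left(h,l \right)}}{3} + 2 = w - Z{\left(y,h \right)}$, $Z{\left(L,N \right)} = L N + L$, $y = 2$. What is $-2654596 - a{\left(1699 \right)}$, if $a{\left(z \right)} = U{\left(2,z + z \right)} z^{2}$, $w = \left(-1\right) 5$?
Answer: $109922843$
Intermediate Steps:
$Z{\left(L,N \right)} = L + L N$
$w = -5$
$U{\left(h,l \right)} = -27 - 6 h$ ($U{\left(h,l \right)} = -6 + 3 \left(-5 - 2 \left(1 + h\right)\right) = -6 + 3 \left(-5 - \left(2 + 2 h\right)\right) = -6 + 3 \left(-7 - 2 h\right) = -6 - \left(21 + 6 h\right) = -27 - 6 h$)
$a{\left(z \right)} = - 39 z^{2}$ ($a{\left(z \right)} = \left(-27 - 12\right) z^{2} = - 39 z^{2}$)
$-2654596 - a{\left(1699 \right)} = -2654596 - - 39 \cdot 1699^{2} = -2654596 - \left(-39\right) 2886601 = -2654596 - -112577439 = -2654596 + 112577439 = 109922843$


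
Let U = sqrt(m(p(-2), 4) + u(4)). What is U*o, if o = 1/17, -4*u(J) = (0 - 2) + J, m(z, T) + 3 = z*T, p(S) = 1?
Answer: sqrt(2)/34 ≈ 0.041595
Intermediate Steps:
m(z, T) = -3 + T*z (m(z, T) = -3 + z*T = -3 + T*z)
u(J) = 1/2 - J/4 (u(J) = -((0 - 2) + J)/4 = -(-2 + J)/4 = 1/2 - J/4)
U = sqrt(2)/2 (U = sqrt((-3 + 4*1) + (1/2 - 1/4*4)) = sqrt((-3 + 4) + (1/2 - 1)) = sqrt(1 - 1/2) = sqrt(1/2) = sqrt(2)/2 ≈ 0.70711)
o = 1/17 ≈ 0.058824
U*o = (sqrt(2)/2)*(1/17) = sqrt(2)/34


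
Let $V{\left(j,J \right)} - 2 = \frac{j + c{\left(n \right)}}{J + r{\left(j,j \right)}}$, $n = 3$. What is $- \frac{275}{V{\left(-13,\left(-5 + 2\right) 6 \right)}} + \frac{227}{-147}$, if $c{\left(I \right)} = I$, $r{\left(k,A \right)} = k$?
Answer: $- \frac{423173}{3528} \approx -119.95$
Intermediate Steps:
$V{\left(j,J \right)} = 2 + \frac{3 + j}{J + j}$ ($V{\left(j,J \right)} = 2 + \frac{j + 3}{J + j} = 2 + \frac{3 + j}{J + j}$)
$- \frac{275}{V{\left(-13,\left(-5 + 2\right) 6 \right)}} + \frac{227}{-147} = - \frac{275}{\frac{1}{\left(-5 + 2\right) 6 - 13} \left(3 + 2 \left(-5 + 2\right) 6 + 3 \left(-13\right)\right)} + \frac{227}{-147} = - \frac{275}{\frac{1}{\left(-3\right) 6 - 13} \left(3 + 2 \left(\left(-3\right) 6\right) - 39\right)} + 227 \left(- \frac{1}{147}\right) = - \frac{275}{\frac{1}{-18 - 13} \left(3 + 2 \left(-18\right) - 39\right)} - \frac{227}{147} = - \frac{275}{\frac{1}{-31} \left(3 - 36 - 39\right)} - \frac{227}{147} = - \frac{275}{\left(- \frac{1}{31}\right) \left(-72\right)} - \frac{227}{147} = - \frac{275}{\frac{72}{31}} - \frac{227}{147} = \left(-275\right) \frac{31}{72} - \frac{227}{147} = - \frac{8525}{72} - \frac{227}{147} = - \frac{423173}{3528}$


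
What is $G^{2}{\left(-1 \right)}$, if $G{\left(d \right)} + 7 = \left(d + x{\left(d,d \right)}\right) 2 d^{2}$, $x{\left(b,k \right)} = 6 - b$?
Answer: $25$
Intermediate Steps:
$G{\left(d \right)} = -7 + 12 d^{2}$ ($G{\left(d \right)} = -7 + \left(d - \left(-6 + d\right)\right) 2 d^{2} = -7 + 6 \cdot 2 d^{2} = -7 + 12 d^{2}$)
$G^{2}{\left(-1 \right)} = \left(-7 + 12 \left(-1\right)^{2}\right)^{2} = \left(-7 + 12 \cdot 1\right)^{2} = \left(-7 + 12\right)^{2} = 5^{2} = 25$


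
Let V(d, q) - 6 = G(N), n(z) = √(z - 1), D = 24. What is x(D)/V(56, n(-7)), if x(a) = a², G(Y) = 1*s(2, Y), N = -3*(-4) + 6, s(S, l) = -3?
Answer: 192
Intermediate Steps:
N = 18 (N = 12 + 6 = 18)
G(Y) = -3 (G(Y) = 1*(-3) = -3)
n(z) = √(-1 + z)
V(d, q) = 3 (V(d, q) = 6 - 3 = 3)
x(D)/V(56, n(-7)) = 24²/3 = 576*(⅓) = 192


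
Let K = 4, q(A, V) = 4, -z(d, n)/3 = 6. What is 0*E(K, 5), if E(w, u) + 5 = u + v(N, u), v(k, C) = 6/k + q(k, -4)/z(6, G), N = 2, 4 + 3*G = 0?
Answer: 0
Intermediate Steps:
G = -4/3 (G = -4/3 + (⅓)*0 = -4/3 + 0 = -4/3 ≈ -1.3333)
z(d, n) = -18 (z(d, n) = -3*6 = -18)
v(k, C) = -2/9 + 6/k (v(k, C) = 6/k + 4/(-18) = 6/k + 4*(-1/18) = 6/k - 2/9 = -2/9 + 6/k)
E(w, u) = -20/9 + u (E(w, u) = -5 + (u + (-2/9 + 6/2)) = -5 + (u + (-2/9 + 6*(½))) = -5 + (u + (-2/9 + 3)) = -5 + (u + 25/9) = -5 + (25/9 + u) = -20/9 + u)
0*E(K, 5) = 0*(-20/9 + 5) = 0*(25/9) = 0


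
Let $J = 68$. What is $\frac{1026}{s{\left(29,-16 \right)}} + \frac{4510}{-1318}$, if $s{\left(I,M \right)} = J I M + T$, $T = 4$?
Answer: $- \frac{11969479}{3465022} \approx -3.4544$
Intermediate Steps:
$s{\left(I,M \right)} = 4 + 68 I M$ ($s{\left(I,M \right)} = 68 I M + 4 = 4 + 68 I M$)
$\frac{1026}{s{\left(29,-16 \right)}} + \frac{4510}{-1318} = \frac{1026}{4 + 68 \cdot 29 \left(-16\right)} + \frac{4510}{-1318} = \frac{1026}{4 - 31552} + 4510 \left(- \frac{1}{1318}\right) = \frac{1026}{-31548} - \frac{2255}{659} = 1026 \left(- \frac{1}{31548}\right) - \frac{2255}{659} = - \frac{171}{5258} - \frac{2255}{659} = - \frac{11969479}{3465022}$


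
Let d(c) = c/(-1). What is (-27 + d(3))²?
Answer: 900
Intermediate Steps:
d(c) = -c (d(c) = c*(-1) = -c)
(-27 + d(3))² = (-27 - 1*3)² = (-27 - 3)² = (-30)² = 900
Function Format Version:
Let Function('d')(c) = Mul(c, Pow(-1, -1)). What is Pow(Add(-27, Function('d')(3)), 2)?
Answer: 900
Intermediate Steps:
Function('d')(c) = Mul(-1, c) (Function('d')(c) = Mul(c, -1) = Mul(-1, c))
Pow(Add(-27, Function('d')(3)), 2) = Pow(Add(-27, Mul(-1, 3)), 2) = Pow(Add(-27, -3), 2) = Pow(-30, 2) = 900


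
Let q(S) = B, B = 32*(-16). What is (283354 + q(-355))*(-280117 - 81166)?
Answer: -102186006286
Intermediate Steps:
B = -512
q(S) = -512
(283354 + q(-355))*(-280117 - 81166) = (283354 - 512)*(-280117 - 81166) = 282842*(-361283) = -102186006286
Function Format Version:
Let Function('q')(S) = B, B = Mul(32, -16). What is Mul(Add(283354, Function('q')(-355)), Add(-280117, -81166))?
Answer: -102186006286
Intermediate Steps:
B = -512
Function('q')(S) = -512
Mul(Add(283354, Function('q')(-355)), Add(-280117, -81166)) = Mul(Add(283354, -512), Add(-280117, -81166)) = Mul(282842, -361283) = -102186006286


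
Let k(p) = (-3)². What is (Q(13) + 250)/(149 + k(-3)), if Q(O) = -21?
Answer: 229/158 ≈ 1.4494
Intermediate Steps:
k(p) = 9
(Q(13) + 250)/(149 + k(-3)) = (-21 + 250)/(149 + 9) = 229/158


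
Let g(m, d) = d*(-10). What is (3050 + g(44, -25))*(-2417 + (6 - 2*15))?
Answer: -8055300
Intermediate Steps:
g(m, d) = -10*d
(3050 + g(44, -25))*(-2417 + (6 - 2*15)) = (3050 - 10*(-25))*(-2417 + (6 - 2*15)) = (3050 + 250)*(-2417 + (6 - 30)) = 3300*(-2417 - 24) = 3300*(-2441) = -8055300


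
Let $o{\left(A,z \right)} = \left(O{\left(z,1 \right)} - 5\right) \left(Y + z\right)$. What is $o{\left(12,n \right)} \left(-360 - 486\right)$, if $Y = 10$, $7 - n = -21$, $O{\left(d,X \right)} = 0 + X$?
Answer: $128592$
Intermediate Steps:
$O{\left(d,X \right)} = X$
$n = 28$ ($n = 7 - -21 = 7 + 21 = 28$)
$o{\left(A,z \right)} = -40 - 4 z$ ($o{\left(A,z \right)} = \left(1 - 5\right) \left(10 + z\right) = - 4 \left(10 + z\right) = -40 - 4 z$)
$o{\left(12,n \right)} \left(-360 - 486\right) = \left(-40 - 112\right) \left(-360 - 486\right) = \left(-40 - 112\right) \left(-846\right) = \left(-152\right) \left(-846\right) = 128592$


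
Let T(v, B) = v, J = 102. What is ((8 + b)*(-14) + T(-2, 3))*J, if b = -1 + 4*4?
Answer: -33048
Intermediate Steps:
b = 15 (b = -1 + 16 = 15)
((8 + b)*(-14) + T(-2, 3))*J = ((8 + 15)*(-14) - 2)*102 = (23*(-14) - 2)*102 = (-322 - 2)*102 = -324*102 = -33048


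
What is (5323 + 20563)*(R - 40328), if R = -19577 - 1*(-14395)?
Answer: -1178071860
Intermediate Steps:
R = -5182 (R = -19577 + 14395 = -5182)
(5323 + 20563)*(R - 40328) = (5323 + 20563)*(-5182 - 40328) = 25886*(-45510) = -1178071860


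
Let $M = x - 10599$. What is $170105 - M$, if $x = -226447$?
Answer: $407151$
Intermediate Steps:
$M = -237046$ ($M = -226447 - 10599 = -237046$)
$170105 - M = 170105 - -237046 = 170105 + 237046 = 407151$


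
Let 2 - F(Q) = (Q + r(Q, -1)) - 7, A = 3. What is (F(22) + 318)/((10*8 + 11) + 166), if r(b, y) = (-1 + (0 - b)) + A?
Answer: 325/257 ≈ 1.2646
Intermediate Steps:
r(b, y) = 2 - b (r(b, y) = (-1 + (0 - b)) + 3 = (-1 - b) + 3 = 2 - b)
F(Q) = 7 (F(Q) = 2 - ((Q + (2 - Q)) - 7) = 2 - (2 - 7) = 2 - 1*(-5) = 2 + 5 = 7)
(F(22) + 318)/((10*8 + 11) + 166) = (7 + 318)/((10*8 + 11) + 166) = 325/((80 + 11) + 166) = 325/(91 + 166) = 325/257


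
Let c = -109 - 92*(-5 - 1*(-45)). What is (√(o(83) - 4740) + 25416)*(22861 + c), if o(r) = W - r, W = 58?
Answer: 484733952 + 19072*I*√4765 ≈ 4.8473e+8 + 1.3165e+6*I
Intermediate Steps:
o(r) = 58 - r
c = -3789 (c = -109 - 92*(-5 + 45) = -109 - 92*40 = -109 - 3680 = -3789)
(√(o(83) - 4740) + 25416)*(22861 + c) = (√((58 - 1*83) - 4740) + 25416)*(22861 - 3789) = (√((58 - 83) - 4740) + 25416)*19072 = (√(-25 - 4740) + 25416)*19072 = (√(-4765) + 25416)*19072 = (I*√4765 + 25416)*19072 = (25416 + I*√4765)*19072 = 484733952 + 19072*I*√4765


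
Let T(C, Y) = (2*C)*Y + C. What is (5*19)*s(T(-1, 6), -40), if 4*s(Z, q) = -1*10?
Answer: -475/2 ≈ -237.50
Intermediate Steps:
T(C, Y) = C + 2*C*Y (T(C, Y) = 2*C*Y + C = C + 2*C*Y)
s(Z, q) = -5/2 (s(Z, q) = (-1*10)/4 = (¼)*(-10) = -5/2)
(5*19)*s(T(-1, 6), -40) = (5*19)*(-5/2) = 95*(-5/2) = -475/2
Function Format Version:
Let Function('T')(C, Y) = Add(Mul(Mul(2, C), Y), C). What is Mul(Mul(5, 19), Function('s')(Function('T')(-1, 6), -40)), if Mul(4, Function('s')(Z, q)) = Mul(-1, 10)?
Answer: Rational(-475, 2) ≈ -237.50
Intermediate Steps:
Function('T')(C, Y) = Add(C, Mul(2, C, Y)) (Function('T')(C, Y) = Add(Mul(2, C, Y), C) = Add(C, Mul(2, C, Y)))
Function('s')(Z, q) = Rational(-5, 2) (Function('s')(Z, q) = Mul(Rational(1, 4), Mul(-1, 10)) = Mul(Rational(1, 4), -10) = Rational(-5, 2))
Mul(Mul(5, 19), Function('s')(Function('T')(-1, 6), -40)) = Mul(Mul(5, 19), Rational(-5, 2)) = Mul(95, Rational(-5, 2)) = Rational(-475, 2)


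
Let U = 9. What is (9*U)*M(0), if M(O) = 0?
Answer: 0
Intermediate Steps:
(9*U)*M(0) = (9*9)*0 = 81*0 = 0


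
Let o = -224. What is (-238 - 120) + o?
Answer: -582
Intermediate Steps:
(-238 - 120) + o = (-238 - 120) - 224 = -358 - 224 = -582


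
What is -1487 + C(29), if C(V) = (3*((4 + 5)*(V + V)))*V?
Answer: 43927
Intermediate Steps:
C(V) = 54*V² (C(V) = (3*(9*(2*V)))*V = (3*(18*V))*V = (54*V)*V = 54*V²)
-1487 + C(29) = -1487 + 54*29² = -1487 + 54*841 = -1487 + 45414 = 43927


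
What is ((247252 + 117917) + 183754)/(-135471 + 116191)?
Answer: -548923/19280 ≈ -28.471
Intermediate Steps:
((247252 + 117917) + 183754)/(-135471 + 116191) = (365169 + 183754)/(-19280) = 548923*(-1/19280) = -548923/19280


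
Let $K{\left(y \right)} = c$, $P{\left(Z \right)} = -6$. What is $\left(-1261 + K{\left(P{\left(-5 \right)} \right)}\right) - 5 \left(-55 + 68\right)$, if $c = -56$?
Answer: $-1382$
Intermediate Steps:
$K{\left(y \right)} = -56$
$\left(-1261 + K{\left(P{\left(-5 \right)} \right)}\right) - 5 \left(-55 + 68\right) = \left(-1261 - 56\right) - 5 \left(-55 + 68\right) = -1317 - 65 = -1382$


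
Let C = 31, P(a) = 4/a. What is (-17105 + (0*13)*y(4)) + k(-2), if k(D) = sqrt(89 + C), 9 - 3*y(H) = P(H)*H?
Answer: -17105 + 2*sqrt(30) ≈ -17094.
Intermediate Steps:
y(H) = 5/3 (y(H) = 3 - 4/H*H/3 = 3 - 1/3*4 = 3 - 4/3 = 5/3)
k(D) = 2*sqrt(30) (k(D) = sqrt(89 + 31) = sqrt(120) = 2*sqrt(30))
(-17105 + (0*13)*y(4)) + k(-2) = (-17105 + (0*13)*(5/3)) + 2*sqrt(30) = (-17105 + 0*(5/3)) + 2*sqrt(30) = (-17105 + 0) + 2*sqrt(30) = -17105 + 2*sqrt(30)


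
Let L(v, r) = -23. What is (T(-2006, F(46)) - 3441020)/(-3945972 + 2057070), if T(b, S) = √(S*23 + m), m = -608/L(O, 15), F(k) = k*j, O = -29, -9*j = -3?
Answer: 1720510/944451 - √1804902/130334238 ≈ 1.8217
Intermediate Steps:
j = ⅓ (j = -⅑*(-3) = ⅓ ≈ 0.33333)
F(k) = k/3 (F(k) = k*(⅓) = k/3)
m = 608/23 (m = -608/(-23) = -608*(-1/23) = 608/23 ≈ 26.435)
T(b, S) = √(608/23 + 23*S) (T(b, S) = √(S*23 + 608/23) = √(23*S + 608/23) = √(608/23 + 23*S))
(T(-2006, F(46)) - 3441020)/(-3945972 + 2057070) = (√(13984 + 12167*((⅓)*46))/23 - 3441020)/(-3945972 + 2057070) = (√(13984 + 12167*(46/3))/23 - 3441020)/(-1888902) = (√(13984 + 559682/3)/23 - 3441020)*(-1/1888902) = (√(601634/3)/23 - 3441020)*(-1/1888902) = ((√1804902/3)/23 - 3441020)*(-1/1888902) = (√1804902/69 - 3441020)*(-1/1888902) = (-3441020 + √1804902/69)*(-1/1888902) = 1720510/944451 - √1804902/130334238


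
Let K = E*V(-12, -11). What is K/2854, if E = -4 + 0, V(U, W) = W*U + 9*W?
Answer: -66/1427 ≈ -0.046251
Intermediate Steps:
V(U, W) = 9*W + U*W (V(U, W) = U*W + 9*W = 9*W + U*W)
E = -4
K = -132 (K = -(-44)*(9 - 12) = -(-44)*(-3) = -4*33 = -132)
K/2854 = -132/2854 = -132*1/2854 = -66/1427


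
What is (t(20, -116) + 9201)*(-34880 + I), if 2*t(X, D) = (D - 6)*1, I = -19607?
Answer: -498011180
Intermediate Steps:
t(X, D) = -3 + D/2 (t(X, D) = ((D - 6)*1)/2 = ((-6 + D)*1)/2 = (-6 + D)/2 = -3 + D/2)
(t(20, -116) + 9201)*(-34880 + I) = ((-3 + (½)*(-116)) + 9201)*(-34880 - 19607) = ((-3 - 58) + 9201)*(-54487) = (-61 + 9201)*(-54487) = 9140*(-54487) = -498011180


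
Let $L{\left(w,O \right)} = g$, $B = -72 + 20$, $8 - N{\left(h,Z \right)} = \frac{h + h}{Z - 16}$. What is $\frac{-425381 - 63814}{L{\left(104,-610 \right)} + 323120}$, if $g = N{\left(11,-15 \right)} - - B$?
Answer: $- \frac{15165045}{10015378} \approx -1.5142$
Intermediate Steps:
$N{\left(h,Z \right)} = 8 - \frac{2 h}{-16 + Z}$ ($N{\left(h,Z \right)} = 8 - \frac{h + h}{Z - 16} = 8 - \frac{2 h}{-16 + Z}$)
$B = -52$
$g = - \frac{1342}{31}$ ($g = \frac{2 \left(-64 - 11 + 4 \left(-15\right)\right)}{-16 - 15} - \left(-1\right) \left(-52\right) = \frac{2 \left(-64 - 11 - 60\right)}{-31} - 52 = 2 \left(- \frac{1}{31}\right) \left(-135\right) - 52 = \frac{270}{31} - 52 = - \frac{1342}{31} \approx -43.29$)
$L{\left(w,O \right)} = - \frac{1342}{31}$
$\frac{-425381 - 63814}{L{\left(104,-610 \right)} + 323120} = \frac{-425381 - 63814}{- \frac{1342}{31} + 323120} = - \frac{489195}{\frac{10015378}{31}} = \left(-489195\right) \frac{31}{10015378} = - \frac{15165045}{10015378}$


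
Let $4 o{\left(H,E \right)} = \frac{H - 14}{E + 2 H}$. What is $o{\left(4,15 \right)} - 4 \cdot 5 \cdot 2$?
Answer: $- \frac{1845}{46} \approx -40.109$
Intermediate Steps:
$o{\left(H,E \right)} = \frac{-14 + H}{4 \left(E + 2 H\right)}$ ($o{\left(H,E \right)} = \frac{\left(H - 14\right) \frac{1}{E + 2 H}}{4} = \frac{\left(-14 + H\right) \frac{1}{E + 2 H}}{4} = \frac{\frac{1}{E + 2 H} \left(-14 + H\right)}{4} = \frac{-14 + H}{4 \left(E + 2 H\right)}$)
$o{\left(4,15 \right)} - 4 \cdot 5 \cdot 2 = \frac{-14 + 4}{4 \left(15 + 2 \cdot 4\right)} - 4 \cdot 5 \cdot 2 = \frac{1}{4} \frac{1}{15 + 8} \left(-10\right) - 20 \cdot 2 = \frac{1}{4} \cdot \frac{1}{23} \left(-10\right) - 40 = - \frac{5}{46} - 40 = - \frac{1845}{46}$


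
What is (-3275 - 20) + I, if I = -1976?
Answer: -5271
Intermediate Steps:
(-3275 - 20) + I = (-3275 - 20) - 1976 = -3295 - 1976 = -5271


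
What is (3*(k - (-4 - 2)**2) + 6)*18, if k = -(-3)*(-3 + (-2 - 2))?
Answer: -2970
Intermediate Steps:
k = -21 (k = -(-3)*(-3 - 4) = -(-3)*(-7) = -1*21 = -21)
(3*(k - (-4 - 2)**2) + 6)*18 = (3*(-21 - (-4 - 2)**2) + 6)*18 = (3*(-21 - 1*(-6)**2) + 6)*18 = (3*(-21 - 1*36) + 6)*18 = (3*(-21 - 36) + 6)*18 = (3*(-57) + 6)*18 = (-171 + 6)*18 = -165*18 = -2970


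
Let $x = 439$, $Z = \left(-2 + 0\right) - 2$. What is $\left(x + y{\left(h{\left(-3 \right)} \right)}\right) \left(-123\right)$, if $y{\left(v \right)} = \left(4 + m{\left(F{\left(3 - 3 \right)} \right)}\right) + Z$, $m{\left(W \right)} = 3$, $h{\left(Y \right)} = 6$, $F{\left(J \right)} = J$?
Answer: $-54366$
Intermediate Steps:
$Z = -4$ ($Z = -2 - 2 = -4$)
$y{\left(v \right)} = 3$ ($y{\left(v \right)} = \left(4 + 3\right) - 4 = 7 - 4 = 3$)
$\left(x + y{\left(h{\left(-3 \right)} \right)}\right) \left(-123\right) = \left(439 + 3\right) \left(-123\right) = 442 \left(-123\right) = -54366$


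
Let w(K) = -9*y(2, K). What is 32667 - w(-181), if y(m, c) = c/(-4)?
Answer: 132297/4 ≈ 33074.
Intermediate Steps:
y(m, c) = -c/4 (y(m, c) = c*(-¼) = -c/4)
w(K) = 9*K/4 (w(K) = -(-9)*K/4 = 9*K/4)
32667 - w(-181) = 32667 - 9*(-181)/4 = 32667 - 1*(-1629/4) = 32667 + 1629/4 = 132297/4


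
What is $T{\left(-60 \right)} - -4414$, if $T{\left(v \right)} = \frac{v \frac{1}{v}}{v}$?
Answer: $\frac{264839}{60} \approx 4414.0$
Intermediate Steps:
$T{\left(v \right)} = \frac{1}{v}$ ($T{\left(v \right)} = 1 \frac{1}{v} = \frac{1}{v}$)
$T{\left(-60 \right)} - -4414 = \frac{1}{-60} - -4414 = - \frac{1}{60} + 4414 = \frac{264839}{60}$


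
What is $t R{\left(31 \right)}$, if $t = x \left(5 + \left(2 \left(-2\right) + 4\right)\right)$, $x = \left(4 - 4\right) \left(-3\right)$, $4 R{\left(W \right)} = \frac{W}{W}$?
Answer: $0$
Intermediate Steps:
$R{\left(W \right)} = \frac{1}{4}$ ($R{\left(W \right)} = \frac{W \frac{1}{W}}{4} = \frac{1}{4} \cdot 1 = \frac{1}{4}$)
$x = 0$ ($x = 0 \left(-3\right) = 0$)
$t = 0$ ($t = 0 \left(5 + \left(2 \left(-2\right) + 4\right)\right) = 0 \left(5 + \left(-4 + 4\right)\right) = 0 \left(5 + 0\right) = 0 \cdot 5 = 0$)
$t R{\left(31 \right)} = 0 \cdot \frac{1}{4} = 0$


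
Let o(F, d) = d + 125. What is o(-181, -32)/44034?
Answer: 31/14678 ≈ 0.0021120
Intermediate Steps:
o(F, d) = 125 + d
o(-181, -32)/44034 = (125 - 32)/44034 = 93*(1/44034) = 31/14678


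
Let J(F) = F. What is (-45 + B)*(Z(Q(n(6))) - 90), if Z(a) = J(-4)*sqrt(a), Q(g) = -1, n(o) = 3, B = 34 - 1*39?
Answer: 4500 + 200*I ≈ 4500.0 + 200.0*I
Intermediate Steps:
B = -5 (B = 34 - 39 = -5)
Z(a) = -4*sqrt(a)
(-45 + B)*(Z(Q(n(6))) - 90) = (-45 - 5)*(-4*I - 90) = -50*(-4*I - 90) = -50*(-90 - 4*I) = 4500 + 200*I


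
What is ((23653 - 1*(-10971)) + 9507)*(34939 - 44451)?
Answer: -419774072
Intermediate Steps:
((23653 - 1*(-10971)) + 9507)*(34939 - 44451) = ((23653 + 10971) + 9507)*(-9512) = (34624 + 9507)*(-9512) = 44131*(-9512) = -419774072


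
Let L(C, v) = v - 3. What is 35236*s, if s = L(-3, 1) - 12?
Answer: -493304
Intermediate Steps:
L(C, v) = -3 + v
s = -14 (s = (-3 + 1) - 12 = -2 - 12 = -14)
35236*s = 35236*(-14) = -493304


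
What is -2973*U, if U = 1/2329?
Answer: -2973/2329 ≈ -1.2765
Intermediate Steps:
U = 1/2329 ≈ 0.00042937
-2973*U = -2973*1/2329 = -2973/2329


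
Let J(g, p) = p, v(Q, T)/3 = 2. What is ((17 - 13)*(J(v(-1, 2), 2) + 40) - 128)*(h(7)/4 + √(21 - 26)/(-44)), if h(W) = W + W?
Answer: 140 - 10*I*√5/11 ≈ 140.0 - 2.0328*I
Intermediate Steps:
h(W) = 2*W
v(Q, T) = 6 (v(Q, T) = 3*2 = 6)
((17 - 13)*(J(v(-1, 2), 2) + 40) - 128)*(h(7)/4 + √(21 - 26)/(-44)) = ((17 - 13)*(2 + 40) - 128)*((2*7)/4 + √(21 - 26)/(-44)) = (4*42 - 128)*(14*(¼) + √(-5)*(-1/44)) = (168 - 128)*(7/2 + (I*√5)*(-1/44)) = 40*(7/2 - I*√5/44) = 140 - 10*I*√5/11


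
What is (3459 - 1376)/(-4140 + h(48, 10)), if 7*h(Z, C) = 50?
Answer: -14581/28930 ≈ -0.50401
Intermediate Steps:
h(Z, C) = 50/7 (h(Z, C) = (⅐)*50 = 50/7)
(3459 - 1376)/(-4140 + h(48, 10)) = (3459 - 1376)/(-4140 + 50/7) = 2083/(-28930/7) = 2083*(-7/28930) = -14581/28930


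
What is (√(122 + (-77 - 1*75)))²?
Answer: -30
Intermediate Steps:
(√(122 + (-77 - 1*75)))² = (√(122 + (-77 - 75)))² = (√(122 - 152))² = (√(-30))² = (I*√30)² = -30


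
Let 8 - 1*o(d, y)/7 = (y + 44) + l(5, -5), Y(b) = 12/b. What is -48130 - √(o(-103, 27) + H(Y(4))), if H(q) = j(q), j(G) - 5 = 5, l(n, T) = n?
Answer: -48130 - I*√466 ≈ -48130.0 - 21.587*I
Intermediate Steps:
j(G) = 10 (j(G) = 5 + 5 = 10)
H(q) = 10
o(d, y) = -287 - 7*y (o(d, y) = 56 - 7*((y + 44) + 5) = 56 - 7*((44 + y) + 5) = 56 - 7*(49 + y) = 56 + (-343 - 7*y) = -287 - 7*y)
-48130 - √(o(-103, 27) + H(Y(4))) = -48130 - √((-287 - 7*27) + 10) = -48130 - √((-287 - 189) + 10) = -48130 - √(-476 + 10) = -48130 - √(-466) = -48130 - I*√466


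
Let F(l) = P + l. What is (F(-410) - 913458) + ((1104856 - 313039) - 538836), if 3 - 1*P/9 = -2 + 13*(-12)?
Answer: -659438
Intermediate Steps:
P = 1449 (P = 27 - 9*(-2 + 13*(-12)) = 27 - 9*(-2 - 156) = 27 - 9*(-158) = 27 + 1422 = 1449)
F(l) = 1449 + l
(F(-410) - 913458) + ((1104856 - 313039) - 538836) = ((1449 - 410) - 913458) + ((1104856 - 313039) - 538836) = (1039 - 913458) + (791817 - 538836) = -912419 + 252981 = -659438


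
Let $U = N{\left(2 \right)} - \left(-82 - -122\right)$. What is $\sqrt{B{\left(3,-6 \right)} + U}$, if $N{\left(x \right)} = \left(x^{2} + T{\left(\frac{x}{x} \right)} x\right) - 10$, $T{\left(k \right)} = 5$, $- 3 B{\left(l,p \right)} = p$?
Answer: $i \sqrt{34} \approx 5.8309 i$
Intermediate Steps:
$B{\left(l,p \right)} = - \frac{p}{3}$
$N{\left(x \right)} = -10 + x^{2} + 5 x$ ($N{\left(x \right)} = \left(x^{2} + 5 x\right) - 10 = -10 + x^{2} + 5 x$)
$U = -36$ ($U = \left(-10 + 2^{2} + 5 \cdot 2\right) - \left(-82 - -122\right) = \left(-10 + 4 + 10\right) - \left(-82 + 122\right) = 4 - 40 = -36$)
$\sqrt{B{\left(3,-6 \right)} + U} = \sqrt{\left(- \frac{1}{3}\right) \left(-6\right) - 36} = \sqrt{2 - 36} = \sqrt{-34} = i \sqrt{34}$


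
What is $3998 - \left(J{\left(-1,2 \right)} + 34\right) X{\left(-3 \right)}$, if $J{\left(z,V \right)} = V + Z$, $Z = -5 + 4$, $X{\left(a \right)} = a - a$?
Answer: $3998$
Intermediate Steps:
$X{\left(a \right)} = 0$
$Z = -1$
$J{\left(z,V \right)} = -1 + V$ ($J{\left(z,V \right)} = V - 1 = -1 + V$)
$3998 - \left(J{\left(-1,2 \right)} + 34\right) X{\left(-3 \right)} = 3998 - \left(\left(-1 + 2\right) + 34\right) 0 = 3998 - \left(1 + 34\right) 0 = 3998 - 35 \cdot 0 = 3998 - 0 = 3998 + 0 = 3998$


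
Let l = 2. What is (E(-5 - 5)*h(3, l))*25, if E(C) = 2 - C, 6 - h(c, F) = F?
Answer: 1200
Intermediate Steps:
h(c, F) = 6 - F
(E(-5 - 5)*h(3, l))*25 = ((2 - (-5 - 5))*(6 - 1*2))*25 = ((2 - 1*(-10))*(6 - 2))*25 = ((2 + 10)*4)*25 = (12*4)*25 = 48*25 = 1200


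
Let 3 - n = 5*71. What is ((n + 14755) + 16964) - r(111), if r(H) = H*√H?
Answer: 31367 - 111*√111 ≈ 30198.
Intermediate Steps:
n = -352 (n = 3 - 5*71 = 3 - 1*355 = 3 - 355 = -352)
r(H) = H^(3/2)
((n + 14755) + 16964) - r(111) = ((-352 + 14755) + 16964) - 111^(3/2) = (14403 + 16964) - 111*√111 = 31367 - 111*√111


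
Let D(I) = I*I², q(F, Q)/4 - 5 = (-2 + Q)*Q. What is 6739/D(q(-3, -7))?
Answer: 6739/20123648 ≈ 0.00033488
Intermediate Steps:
q(F, Q) = 20 + 4*Q*(-2 + Q) (q(F, Q) = 20 + 4*((-2 + Q)*Q) = 20 + 4*(Q*(-2 + Q)) = 20 + 4*Q*(-2 + Q))
D(I) = I³
6739/D(q(-3, -7)) = 6739/((20 - 8*(-7) + 4*(-7)²)³) = 6739/((20 + 56 + 4*49)³) = 6739/((20 + 56 + 196)³) = 6739/(272³) = 6739/20123648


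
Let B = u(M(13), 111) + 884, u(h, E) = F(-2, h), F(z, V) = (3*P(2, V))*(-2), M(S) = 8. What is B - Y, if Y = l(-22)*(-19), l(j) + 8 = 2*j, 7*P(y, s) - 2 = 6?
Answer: -776/7 ≈ -110.86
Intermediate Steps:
P(y, s) = 8/7 (P(y, s) = 2/7 + (⅐)*6 = 2/7 + 6/7 = 8/7)
F(z, V) = -48/7 (F(z, V) = (3*(8/7))*(-2) = (24/7)*(-2) = -48/7)
l(j) = -8 + 2*j
u(h, E) = -48/7
B = 6140/7 (B = -48/7 + 884 = 6140/7 ≈ 877.14)
Y = 988 (Y = (-8 + 2*(-22))*(-19) = (-8 - 44)*(-19) = -52*(-19) = 988)
B - Y = 6140/7 - 1*988 = 6140/7 - 988 = -776/7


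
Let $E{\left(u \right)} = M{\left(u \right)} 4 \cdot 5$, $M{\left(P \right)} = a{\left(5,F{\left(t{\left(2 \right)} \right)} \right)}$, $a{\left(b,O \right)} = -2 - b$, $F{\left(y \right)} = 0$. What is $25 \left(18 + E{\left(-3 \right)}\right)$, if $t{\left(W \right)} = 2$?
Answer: $-3050$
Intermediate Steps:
$M{\left(P \right)} = -7$ ($M{\left(P \right)} = -2 - 5 = -7$)
$E{\left(u \right)} = -140$ ($E{\left(u \right)} = \left(-7\right) 4 \cdot 5 = \left(-28\right) 5 = -140$)
$25 \left(18 + E{\left(-3 \right)}\right) = 25 \left(18 - 140\right) = 25 \left(-122\right) = -3050$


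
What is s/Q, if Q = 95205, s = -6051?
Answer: -2017/31735 ≈ -0.063558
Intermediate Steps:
s/Q = -6051/95205 = -6051*1/95205 = -2017/31735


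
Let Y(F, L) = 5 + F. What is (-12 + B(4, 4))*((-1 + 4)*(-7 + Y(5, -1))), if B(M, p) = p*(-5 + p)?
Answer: -144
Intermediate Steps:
(-12 + B(4, 4))*((-1 + 4)*(-7 + Y(5, -1))) = (-12 + 4*(-5 + 4))*((-1 + 4)*(-7 + (5 + 5))) = (-12 + 4*(-1))*(3*(-7 + 10)) = (-12 - 4)*(3*3) = -16*9 = -144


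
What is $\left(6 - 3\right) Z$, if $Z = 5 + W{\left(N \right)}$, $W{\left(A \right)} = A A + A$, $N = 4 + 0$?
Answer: $75$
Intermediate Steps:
$N = 4$
$W{\left(A \right)} = A + A^{2}$ ($W{\left(A \right)} = A^{2} + A = A + A^{2}$)
$Z = 25$ ($Z = 5 + 4 \left(1 + 4\right) = 5 + 4 \cdot 5 = 5 + 20 = 25$)
$\left(6 - 3\right) Z = \left(6 - 3\right) 25 = 3 \cdot 25 = 75$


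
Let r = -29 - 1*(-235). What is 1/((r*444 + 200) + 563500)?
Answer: 1/655164 ≈ 1.5263e-6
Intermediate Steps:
r = 206 (r = -29 + 235 = 206)
1/((r*444 + 200) + 563500) = 1/((206*444 + 200) + 563500) = 1/((91464 + 200) + 563500) = 1/(91664 + 563500) = 1/655164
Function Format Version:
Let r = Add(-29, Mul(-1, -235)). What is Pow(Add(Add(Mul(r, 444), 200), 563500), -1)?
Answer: Rational(1, 655164) ≈ 1.5263e-6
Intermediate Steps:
r = 206 (r = Add(-29, 235) = 206)
Pow(Add(Add(Mul(r, 444), 200), 563500), -1) = Pow(Add(Add(Mul(206, 444), 200), 563500), -1) = Pow(Add(Add(91464, 200), 563500), -1) = Pow(Add(91664, 563500), -1) = Pow(655164, -1) = Rational(1, 655164)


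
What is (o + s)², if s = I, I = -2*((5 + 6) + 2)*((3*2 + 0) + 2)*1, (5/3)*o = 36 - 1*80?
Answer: 1373584/25 ≈ 54943.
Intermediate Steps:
o = -132/5 (o = 3*(36 - 1*80)/5 = 3*(36 - 80)/5 = (⅗)*(-44) = -132/5 ≈ -26.400)
I = -208 (I = -2*(11 + 2)*((6 + 0) + 2)*1 = -26*(6 + 2)*1 = -26*8*1 = -2*104*1 = -208*1 = -208)
s = -208
(o + s)² = (-132/5 - 208)² = (-1172/5)² = 1373584/25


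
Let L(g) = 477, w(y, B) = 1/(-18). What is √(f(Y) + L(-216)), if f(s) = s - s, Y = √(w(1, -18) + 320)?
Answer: 3*√53 ≈ 21.840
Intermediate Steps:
w(y, B) = -1/18
Y = √11518/6 (Y = √(-1/18 + 320) = √(5759/18) = √11518/6 ≈ 17.887)
f(s) = 0
√(f(Y) + L(-216)) = √(0 + 477) = √477 = 3*√53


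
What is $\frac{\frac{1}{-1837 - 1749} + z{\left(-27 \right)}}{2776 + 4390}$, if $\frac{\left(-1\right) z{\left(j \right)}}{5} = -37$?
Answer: $\frac{663409}{25697276} \approx 0.025816$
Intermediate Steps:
$z{\left(j \right)} = 185$ ($z{\left(j \right)} = \left(-5\right) \left(-37\right) = 185$)
$\frac{\frac{1}{-1837 - 1749} + z{\left(-27 \right)}}{2776 + 4390} = \frac{\frac{1}{-1837 - 1749} + 185}{2776 + 4390} = \frac{\frac{1}{-1837 - 1749} + 185}{7166} = \left(\frac{1}{-3586} + 185\right) \frac{1}{7166} = \left(- \frac{1}{3586} + 185\right) \frac{1}{7166} = \frac{663409}{3586} \cdot \frac{1}{7166} = \frac{663409}{25697276}$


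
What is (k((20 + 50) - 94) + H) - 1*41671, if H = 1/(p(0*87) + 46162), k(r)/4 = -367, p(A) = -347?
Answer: -1976413284/45815 ≈ -43139.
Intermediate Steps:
k(r) = -1468 (k(r) = 4*(-367) = -1468)
H = 1/45815 (H = 1/(-347 + 46162) = 1/45815 ≈ 2.1827e-5)
(k((20 + 50) - 94) + H) - 1*41671 = (-1468 + 1/45815) - 1*41671 = -67256419/45815 - 41671 = -1976413284/45815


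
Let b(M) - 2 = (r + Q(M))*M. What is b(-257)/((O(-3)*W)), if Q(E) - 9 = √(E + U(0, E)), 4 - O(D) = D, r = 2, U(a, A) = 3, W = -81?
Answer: 2825/567 + 257*I*√254/567 ≈ 4.9824 + 7.2238*I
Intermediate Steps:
O(D) = 4 - D
Q(E) = 9 + √(3 + E) (Q(E) = 9 + √(E + 3) = 9 + √(3 + E))
b(M) = 2 + M*(11 + √(3 + M)) (b(M) = 2 + (2 + (9 + √(3 + M)))*M = 2 + (11 + √(3 + M))*M = 2 + M*(11 + √(3 + M)))
b(-257)/((O(-3)*W)) = (2 + 11*(-257) - 257*√(3 - 257))/(((4 - 1*(-3))*(-81))) = (2 - 2827 - 257*I*√254)/(((4 + 3)*(-81))) = (2 - 2827 - 257*I*√254)/((7*(-81))) = (2 - 2827 - 257*I*√254)/(-567) = (-2825 - 257*I*√254)*(-1/567) = 2825/567 + 257*I*√254/567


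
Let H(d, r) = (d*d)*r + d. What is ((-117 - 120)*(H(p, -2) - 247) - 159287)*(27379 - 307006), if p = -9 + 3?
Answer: 23002676274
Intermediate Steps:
p = -6
H(d, r) = d + r*d**2 (H(d, r) = d**2*r + d = r*d**2 + d = d + r*d**2)
((-117 - 120)*(H(p, -2) - 247) - 159287)*(27379 - 307006) = ((-117 - 120)*(-6*(1 - 6*(-2)) - 247) - 159287)*(27379 - 307006) = (-237*(-6*(1 + 12) - 247) - 159287)*(-279627) = (-237*(-6*13 - 247) - 159287)*(-279627) = (-237*(-78 - 247) - 159287)*(-279627) = (-237*(-325) - 159287)*(-279627) = (77025 - 159287)*(-279627) = -82262*(-279627) = 23002676274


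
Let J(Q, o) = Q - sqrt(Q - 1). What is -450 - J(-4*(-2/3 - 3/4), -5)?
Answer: -1367/3 + sqrt(42)/3 ≈ -453.51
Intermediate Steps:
J(Q, o) = Q - sqrt(-1 + Q)
-450 - J(-4*(-2/3 - 3/4), -5) = -450 - (-4*(-2/3 - 3/4) - sqrt(-1 - 4*(-2/3 - 3/4))) = -450 - (-4*(-17/12) - sqrt(-1 - 4*(-17/12))) = -450 - (17/3 - sqrt(-1 + 17/3)) = -450 - (17/3 - sqrt(14/3)) = -450 - (17/3 - sqrt(42)/3) = -450 + (-17/3 + sqrt(42)/3) = -1367/3 + sqrt(42)/3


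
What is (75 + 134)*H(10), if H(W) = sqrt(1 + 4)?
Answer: 209*sqrt(5) ≈ 467.34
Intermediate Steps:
H(W) = sqrt(5)
(75 + 134)*H(10) = (75 + 134)*sqrt(5) = 209*sqrt(5)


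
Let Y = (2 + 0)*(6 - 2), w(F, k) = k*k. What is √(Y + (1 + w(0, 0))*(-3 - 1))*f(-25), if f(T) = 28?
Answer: 56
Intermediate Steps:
w(F, k) = k²
Y = 8 (Y = 2*4 = 8)
√(Y + (1 + w(0, 0))*(-3 - 1))*f(-25) = √(8 + (1 + 0²)*(-3 - 1))*28 = √(8 + (1 + 0)*(-4))*28 = √(8 + 1*(-4))*28 = √(8 - 4)*28 = √4*28 = 2*28 = 56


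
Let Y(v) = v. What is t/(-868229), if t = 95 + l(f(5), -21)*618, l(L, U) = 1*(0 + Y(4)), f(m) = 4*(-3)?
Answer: -2567/868229 ≈ -0.0029566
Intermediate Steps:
f(m) = -12
l(L, U) = 4 (l(L, U) = 1*(0 + 4) = 1*4 = 4)
t = 2567 (t = 95 + 4*618 = 95 + 2472 = 2567)
t/(-868229) = 2567/(-868229) = 2567*(-1/868229) = -2567/868229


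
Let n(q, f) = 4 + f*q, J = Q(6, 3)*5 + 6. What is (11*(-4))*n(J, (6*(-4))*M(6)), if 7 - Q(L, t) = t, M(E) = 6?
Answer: 164560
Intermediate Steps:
Q(L, t) = 7 - t
J = 26 (J = (7 - 1*3)*5 + 6 = (7 - 3)*5 + 6 = 4*5 + 6 = 20 + 6 = 26)
(11*(-4))*n(J, (6*(-4))*M(6)) = (11*(-4))*(4 + ((6*(-4))*6)*26) = -44*(4 - 24*6*26) = -44*(4 - 144*26) = -44*(4 - 3744) = -44*(-3740) = 164560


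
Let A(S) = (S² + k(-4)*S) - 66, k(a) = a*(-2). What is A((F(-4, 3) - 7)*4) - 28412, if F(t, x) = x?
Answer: -28350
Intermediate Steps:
k(a) = -2*a
A(S) = -66 + S² + 8*S (A(S) = (S² + (-2*(-4))*S) - 66 = (S² + 8*S) - 66 = -66 + S² + 8*S)
A((F(-4, 3) - 7)*4) - 28412 = (-66 + ((3 - 7)*4)² + 8*((3 - 7)*4)) - 28412 = (-66 + (-4*4)² + 8*(-4*4)) - 28412 = (-66 + (-16)² + 8*(-16)) - 28412 = (-66 + 256 - 128) - 28412 = 62 - 28412 = -28350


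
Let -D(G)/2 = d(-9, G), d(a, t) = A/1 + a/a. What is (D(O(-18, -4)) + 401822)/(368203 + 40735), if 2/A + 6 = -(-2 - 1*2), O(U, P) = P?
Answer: 200911/204469 ≈ 0.98260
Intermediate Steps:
A = -1 (A = 2/(-6 - (-2 - 1*2)) = 2/(-6 - (-2 - 2)) = 2/(-6 - 1*(-4)) = 2/(-6 + 4) = 2/(-2) = 2*(-½) = -1)
d(a, t) = 0 (d(a, t) = -1/1 + a/a = -1*1 + 1 = -1 + 1 = 0)
D(G) = 0 (D(G) = -2*0 = 0)
(D(O(-18, -4)) + 401822)/(368203 + 40735) = (0 + 401822)/(368203 + 40735) = 401822/408938 = 401822*(1/408938) = 200911/204469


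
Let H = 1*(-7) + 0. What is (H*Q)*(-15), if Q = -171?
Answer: -17955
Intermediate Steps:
H = -7 (H = -7 + 0 = -7)
(H*Q)*(-15) = -7*(-171)*(-15) = 1197*(-15) = -17955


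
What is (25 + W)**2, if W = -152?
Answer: 16129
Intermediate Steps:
(25 + W)**2 = (25 - 152)**2 = (-127)**2 = 16129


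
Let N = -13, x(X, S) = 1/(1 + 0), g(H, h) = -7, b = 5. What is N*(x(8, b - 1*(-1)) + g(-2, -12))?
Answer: 78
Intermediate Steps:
x(X, S) = 1 (x(X, S) = 1/1 = 1)
N*(x(8, b - 1*(-1)) + g(-2, -12)) = -13*(1 - 7) = -13*(-6) = 78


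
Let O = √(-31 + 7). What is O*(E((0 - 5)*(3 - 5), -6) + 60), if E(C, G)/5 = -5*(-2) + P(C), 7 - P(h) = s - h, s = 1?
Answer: 380*I*√6 ≈ 930.81*I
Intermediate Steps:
P(h) = 6 + h (P(h) = 7 - (1 - h) = 7 + (-1 + h) = 6 + h)
O = 2*I*√6 (O = √(-24) = 2*I*√6 ≈ 4.899*I)
E(C, G) = 80 + 5*C (E(C, G) = 5*(-5*(-2) + (6 + C)) = 5*(10 + (6 + C)) = 5*(16 + C) = 80 + 5*C)
O*(E((0 - 5)*(3 - 5), -6) + 60) = (2*I*√6)*((80 + 5*((0 - 5)*(3 - 5))) + 60) = (2*I*√6)*((80 + 5*(-5*(-2))) + 60) = (2*I*√6)*((80 + 5*10) + 60) = (2*I*√6)*((80 + 50) + 60) = (2*I*√6)*(130 + 60) = (2*I*√6)*190 = 380*I*√6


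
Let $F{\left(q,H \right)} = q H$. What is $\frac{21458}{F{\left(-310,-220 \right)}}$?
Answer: $\frac{10729}{34100} \approx 0.31463$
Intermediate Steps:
$F{\left(q,H \right)} = H q$
$\frac{21458}{F{\left(-310,-220 \right)}} = \frac{21458}{\left(-220\right) \left(-310\right)} = \frac{21458}{68200} = 21458 \cdot \frac{1}{68200} = \frac{10729}{34100}$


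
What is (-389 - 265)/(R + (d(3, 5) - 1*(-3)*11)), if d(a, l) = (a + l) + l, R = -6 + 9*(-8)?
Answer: 327/16 ≈ 20.438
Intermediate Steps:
R = -78 (R = -6 - 72 = -78)
d(a, l) = a + 2*l
(-389 - 265)/(R + (d(3, 5) - 1*(-3)*11)) = (-389 - 265)/(-78 + ((3 + 2*5) - 1*(-3)*11)) = -654/(-78 + ((3 + 10) + 3*11)) = -654/(-78 + (13 + 33)) = -654/(-78 + 46) = -654/(-32) = -654*(-1/32) = 327/16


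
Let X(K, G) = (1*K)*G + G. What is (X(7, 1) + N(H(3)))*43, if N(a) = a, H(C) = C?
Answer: 473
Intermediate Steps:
X(K, G) = G + G*K (X(K, G) = K*G + G = G*K + G = G + G*K)
(X(7, 1) + N(H(3)))*43 = (1*(1 + 7) + 3)*43 = (1*8 + 3)*43 = (8 + 3)*43 = 11*43 = 473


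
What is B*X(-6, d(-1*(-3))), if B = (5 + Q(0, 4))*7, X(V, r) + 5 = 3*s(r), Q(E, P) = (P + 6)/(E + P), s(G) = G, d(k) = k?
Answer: 210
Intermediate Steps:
Q(E, P) = (6 + P)/(E + P)
X(V, r) = -5 + 3*r
B = 105/2 (B = (5 + (6 + 4)/(0 + 4))*7 = (5 + 10/4)*7 = (5 + (¼)*10)*7 = (5 + 5/2)*7 = (15/2)*7 = 105/2 ≈ 52.500)
B*X(-6, d(-1*(-3))) = 105*(-5 + 3*(-1*(-3)))/2 = 105*(-5 + 3*3)/2 = 105*(-5 + 9)/2 = (105/2)*4 = 210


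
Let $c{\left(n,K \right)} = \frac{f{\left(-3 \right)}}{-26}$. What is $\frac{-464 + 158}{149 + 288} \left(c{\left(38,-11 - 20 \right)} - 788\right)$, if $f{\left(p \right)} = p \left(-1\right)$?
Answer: $\frac{3135123}{5681} \approx 551.86$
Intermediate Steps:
$f{\left(p \right)} = - p$
$c{\left(n,K \right)} = - \frac{3}{26}$ ($c{\left(n,K \right)} = \frac{\left(-1\right) \left(-3\right)}{-26} = 3 \left(- \frac{1}{26}\right) = - \frac{3}{26}$)
$\frac{-464 + 158}{149 + 288} \left(c{\left(38,-11 - 20 \right)} - 788\right) = \frac{-464 + 158}{149 + 288} \left(- \frac{3}{26} - 788\right) = - \frac{306}{437} \left(- \frac{20491}{26}\right) = \left(-306\right) \frac{1}{437} \left(- \frac{20491}{26}\right) = \left(- \frac{306}{437}\right) \left(- \frac{20491}{26}\right) = \frac{3135123}{5681}$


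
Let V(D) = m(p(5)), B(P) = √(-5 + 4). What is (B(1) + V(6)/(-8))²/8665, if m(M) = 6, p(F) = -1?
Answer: (-3 + 4*I)²/138640 ≈ -5.049e-5 - 0.00017311*I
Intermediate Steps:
B(P) = I (B(P) = √(-1) = I)
V(D) = 6
(B(1) + V(6)/(-8))²/8665 = (I + 6/(-8))²/8665 = (I + 6*(-⅛))²*(1/8665) = (I - ¾)²*(1/8665) = (-¾ + I)²*(1/8665) = (-¾ + I)²/8665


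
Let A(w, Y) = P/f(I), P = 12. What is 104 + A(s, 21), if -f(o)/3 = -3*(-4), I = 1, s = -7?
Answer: 311/3 ≈ 103.67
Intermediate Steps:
f(o) = -36 (f(o) = -(-9)*(-4) = -3*12 = -36)
A(w, Y) = -⅓ (A(w, Y) = 12/(-36) = 12*(-1/36) = -⅓)
104 + A(s, 21) = 104 - ⅓ = 311/3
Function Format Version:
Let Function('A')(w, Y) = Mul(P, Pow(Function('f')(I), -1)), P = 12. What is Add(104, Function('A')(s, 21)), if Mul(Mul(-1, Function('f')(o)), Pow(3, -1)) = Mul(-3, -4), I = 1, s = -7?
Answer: Rational(311, 3) ≈ 103.67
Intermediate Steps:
Function('f')(o) = -36 (Function('f')(o) = Mul(-3, Mul(-3, -4)) = Mul(-3, 12) = -36)
Function('A')(w, Y) = Rational(-1, 3) (Function('A')(w, Y) = Mul(12, Pow(-36, -1)) = Mul(12, Rational(-1, 36)) = Rational(-1, 3))
Add(104, Function('A')(s, 21)) = Add(104, Rational(-1, 3)) = Rational(311, 3)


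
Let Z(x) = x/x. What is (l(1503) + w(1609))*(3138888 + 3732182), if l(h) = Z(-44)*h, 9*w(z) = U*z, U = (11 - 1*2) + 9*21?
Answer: 253549354070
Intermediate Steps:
Z(x) = 1
U = 198 (U = (11 - 2) + 189 = 9 + 189 = 198)
w(z) = 22*z (w(z) = (198*z)/9 = 22*z)
l(h) = h (l(h) = 1*h = h)
(l(1503) + w(1609))*(3138888 + 3732182) = (1503 + 22*1609)*(3138888 + 3732182) = (1503 + 35398)*6871070 = 36901*6871070 = 253549354070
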